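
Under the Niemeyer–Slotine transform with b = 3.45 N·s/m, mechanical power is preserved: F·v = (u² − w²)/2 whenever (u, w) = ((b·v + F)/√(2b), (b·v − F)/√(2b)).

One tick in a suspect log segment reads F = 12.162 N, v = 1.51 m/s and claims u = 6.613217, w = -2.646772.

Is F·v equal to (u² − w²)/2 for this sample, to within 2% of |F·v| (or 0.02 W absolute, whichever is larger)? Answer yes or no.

yes

F·v = 12.162×1.51 = 18.364620 W.
(u² − w²)/2 = (43.734639 − 7.005402)/2 = 18.364619 W.
|Δ| = 0.000001;  2% of max(1, |F·v|) = 0.367292.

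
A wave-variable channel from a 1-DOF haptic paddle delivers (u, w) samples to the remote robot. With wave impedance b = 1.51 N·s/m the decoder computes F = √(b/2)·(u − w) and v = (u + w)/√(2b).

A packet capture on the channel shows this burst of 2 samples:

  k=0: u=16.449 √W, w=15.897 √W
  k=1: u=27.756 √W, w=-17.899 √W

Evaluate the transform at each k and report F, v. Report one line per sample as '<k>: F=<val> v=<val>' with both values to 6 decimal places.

k=0: u−w=0.552000, u+w=32.346000; √(b/2)=0.868907, √(2b)=1.737815; F=0.868907×0.552=0.479637, v=32.346000/1.737815=18.613031
k=1: u−w=45.655000, u+w=9.857000; √(b/2)=0.868907, √(2b)=1.737815; F=0.868907×45.655=39.669966, v=9.857000/1.737815=5.672066

0: F=0.479637 v=18.613031
1: F=39.669966 v=5.672066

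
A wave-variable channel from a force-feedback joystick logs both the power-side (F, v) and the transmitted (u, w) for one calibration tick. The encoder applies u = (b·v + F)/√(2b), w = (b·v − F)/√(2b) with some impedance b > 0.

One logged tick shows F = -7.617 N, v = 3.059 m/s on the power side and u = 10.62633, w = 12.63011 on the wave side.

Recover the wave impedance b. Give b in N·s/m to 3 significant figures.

b = 28.9 N·s/m

u + w = 23.25644;  u + w = √(2b)·v, so √(2b) = 23.25644/3.059 = 7.60263.
b = (√(2b))²/2 = 57.79996/2 = 28.89998.
(Check via u − w = 2F/√(2b): u − w = -2.00378, 2F/√(2b) = -2.00378.)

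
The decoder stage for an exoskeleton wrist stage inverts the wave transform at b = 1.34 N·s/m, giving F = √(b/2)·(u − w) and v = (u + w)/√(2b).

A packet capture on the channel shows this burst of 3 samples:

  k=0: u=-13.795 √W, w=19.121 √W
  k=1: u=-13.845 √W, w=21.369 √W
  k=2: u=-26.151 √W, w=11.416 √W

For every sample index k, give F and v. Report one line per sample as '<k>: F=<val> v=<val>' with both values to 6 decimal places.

k=0: u−w=-32.916000, u+w=5.326000; √(b/2)=0.818535, √(2b)=1.637071; F=0.818535×(-32.916)=-26.942907, v=5.326000/1.637071=3.253372
k=1: u−w=-35.214000, u+w=7.524000; √(b/2)=0.818535, √(2b)=1.637071; F=0.818535×(-35.214)=-28.823901, v=7.524000/1.637071=4.596014
k=2: u−w=-37.567000, u+w=-14.735000; √(b/2)=0.818535, √(2b)=1.637071; F=0.818535×(-37.567)=-30.749915, v=-14.735000/1.637071=-9.000834

0: F=-26.942907 v=3.253372
1: F=-28.823901 v=4.596014
2: F=-30.749915 v=-9.000834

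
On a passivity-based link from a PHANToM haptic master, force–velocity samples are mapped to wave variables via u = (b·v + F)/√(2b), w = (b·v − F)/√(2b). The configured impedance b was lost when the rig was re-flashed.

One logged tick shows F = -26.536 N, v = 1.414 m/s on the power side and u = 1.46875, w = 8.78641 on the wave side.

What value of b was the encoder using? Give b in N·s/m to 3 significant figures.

u + w = 10.2552;  u + w = √(2b)·v, so √(2b) = 10.2552/1.414 = 7.2526.
b = (√(2b))²/2 = 52.6000/2 = 26.3000.
(Check via u − w = 2F/√(2b): u − w = -7.3177, 2F/√(2b) = -7.3177.)

b = 26.3 N·s/m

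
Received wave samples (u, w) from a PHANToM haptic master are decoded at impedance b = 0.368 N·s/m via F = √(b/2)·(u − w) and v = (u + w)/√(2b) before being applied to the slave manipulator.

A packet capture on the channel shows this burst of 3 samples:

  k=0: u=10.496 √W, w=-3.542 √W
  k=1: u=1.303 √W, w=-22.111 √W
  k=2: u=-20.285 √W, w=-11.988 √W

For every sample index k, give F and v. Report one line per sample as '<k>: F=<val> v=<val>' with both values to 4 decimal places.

k=0: u−w=14.0380, u+w=6.9540; √(b/2)=0.4290, √(2b)=0.8579; F=0.4290×14.038=6.0216, v=6.9540/0.8579=8.1058
k=1: u−w=23.4140, u+w=-20.8080; √(b/2)=0.4290, √(2b)=0.8579; F=0.4290×23.414=10.0435, v=-20.8080/0.8579=-24.2545
k=2: u−w=-8.2970, u+w=-32.2730; √(b/2)=0.4290, √(2b)=0.8579; F=0.4290×(-8.297)=-3.5590, v=-32.2730/0.8579=-37.6184

0: F=6.0216 v=8.1058
1: F=10.0435 v=-24.2545
2: F=-3.5590 v=-37.6184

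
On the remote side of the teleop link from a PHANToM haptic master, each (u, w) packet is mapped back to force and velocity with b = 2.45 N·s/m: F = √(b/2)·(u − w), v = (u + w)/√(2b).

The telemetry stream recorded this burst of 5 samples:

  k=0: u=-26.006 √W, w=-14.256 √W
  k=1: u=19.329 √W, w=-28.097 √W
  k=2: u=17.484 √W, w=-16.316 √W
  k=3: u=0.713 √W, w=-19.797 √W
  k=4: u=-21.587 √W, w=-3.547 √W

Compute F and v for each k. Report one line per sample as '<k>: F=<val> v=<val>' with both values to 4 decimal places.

k=0: u−w=-11.7500, u+w=-40.2620; √(b/2)=1.1068, √(2b)=2.2136; F=1.1068×(-11.75)=-13.0049, v=-40.2620/2.2136=-18.1885
k=1: u−w=47.4260, u+w=-8.7680; √(b/2)=1.1068, √(2b)=2.2136; F=1.1068×47.426=52.4910, v=-8.7680/2.2136=-3.9610
k=2: u−w=33.8000, u+w=1.1680; √(b/2)=1.1068, √(2b)=2.2136; F=1.1068×33.8=37.4097, v=1.1680/2.2136=0.5276
k=3: u−w=20.5100, u+w=-19.0840; √(b/2)=1.1068, √(2b)=2.2136; F=1.1068×20.51=22.7004, v=-19.0840/2.2136=-8.6213
k=4: u−w=-18.0400, u+w=-25.1340; √(b/2)=1.1068, √(2b)=2.2136; F=1.1068×(-18.04)=-19.9666, v=-25.1340/2.2136=-11.3544

0: F=-13.0049 v=-18.1885
1: F=52.4910 v=-3.9610
2: F=37.4097 v=0.5276
3: F=22.7004 v=-8.6213
4: F=-19.9666 v=-11.3544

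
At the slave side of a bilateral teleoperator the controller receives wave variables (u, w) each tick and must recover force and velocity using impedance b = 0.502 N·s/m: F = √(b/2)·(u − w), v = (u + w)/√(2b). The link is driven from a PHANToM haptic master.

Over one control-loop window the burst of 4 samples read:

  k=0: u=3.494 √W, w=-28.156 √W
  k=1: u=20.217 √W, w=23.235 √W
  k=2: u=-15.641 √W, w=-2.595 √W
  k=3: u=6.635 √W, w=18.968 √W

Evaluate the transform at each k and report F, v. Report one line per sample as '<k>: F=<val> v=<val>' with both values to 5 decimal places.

0: F=15.85662 v=-24.61282
1: F=-1.51201 v=43.36536
2: F=-6.53603 v=-18.19964
3: F=-6.17882 v=25.55195

k=0: u−w=31.65000, u+w=-24.66200; √(b/2)=0.50100, √(2b)=1.00200; F=0.50100×31.65=15.85662, v=-24.66200/1.00200=-24.61282
k=1: u−w=-3.01800, u+w=43.45200; √(b/2)=0.50100, √(2b)=1.00200; F=0.50100×(-3.018)=-1.51201, v=43.45200/1.00200=43.36536
k=2: u−w=-13.04600, u+w=-18.23600; √(b/2)=0.50100, √(2b)=1.00200; F=0.50100×(-13.046)=-6.53603, v=-18.23600/1.00200=-18.19964
k=3: u−w=-12.33300, u+w=25.60300; √(b/2)=0.50100, √(2b)=1.00200; F=0.50100×(-12.333)=-6.17882, v=25.60300/1.00200=25.55195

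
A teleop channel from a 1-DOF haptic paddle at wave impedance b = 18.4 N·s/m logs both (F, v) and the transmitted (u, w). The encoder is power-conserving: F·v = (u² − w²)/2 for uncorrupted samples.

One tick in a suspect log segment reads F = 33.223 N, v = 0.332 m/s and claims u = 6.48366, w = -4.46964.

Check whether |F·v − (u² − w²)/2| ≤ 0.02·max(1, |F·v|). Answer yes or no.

F·v = 33.223×0.332 = 11.03004 W.
(u² − w²)/2 = (42.03785 − 19.97768)/2 = 11.03008 W.
|Δ| = 0.00005;  2% of max(1, |F·v|) = 0.22060.

yes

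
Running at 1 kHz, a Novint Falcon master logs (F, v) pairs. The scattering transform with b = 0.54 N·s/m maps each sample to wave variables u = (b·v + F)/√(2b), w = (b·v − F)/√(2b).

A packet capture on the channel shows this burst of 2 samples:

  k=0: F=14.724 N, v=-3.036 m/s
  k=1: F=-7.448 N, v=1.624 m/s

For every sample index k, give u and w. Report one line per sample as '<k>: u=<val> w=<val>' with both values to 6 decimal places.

k=0: b·v=0.54×(-3.036)=-1.639440; √(2b)=1.039230; u=(-1.639440+14.724)/1.039230=12.590624, w=(-1.639440−14.724)/1.039230=-15.745727
k=1: b·v=0.54×1.624=0.876960; √(2b)=1.039230; u=(0.876960+(-7.448))/1.039230=-6.322986, w=(0.876960−(-7.448))/1.039230=8.010696

0: u=12.590624 w=-15.745727
1: u=-6.322986 w=8.010696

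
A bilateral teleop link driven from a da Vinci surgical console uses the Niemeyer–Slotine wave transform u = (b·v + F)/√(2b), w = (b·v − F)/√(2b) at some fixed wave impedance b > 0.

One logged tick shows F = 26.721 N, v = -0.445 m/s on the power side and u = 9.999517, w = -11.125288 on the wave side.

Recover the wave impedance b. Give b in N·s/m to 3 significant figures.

b = 3.2 N·s/m

u + w = -1.125771;  u + w = √(2b)·v, so √(2b) = -1.125771/(-0.445) = 2.529822.
b = (√(2b))²/2 = 6.400002/2 = 3.200001.
(Check via u − w = 2F/√(2b): u − w = 21.124805, 2F/√(2b) = 21.124802.)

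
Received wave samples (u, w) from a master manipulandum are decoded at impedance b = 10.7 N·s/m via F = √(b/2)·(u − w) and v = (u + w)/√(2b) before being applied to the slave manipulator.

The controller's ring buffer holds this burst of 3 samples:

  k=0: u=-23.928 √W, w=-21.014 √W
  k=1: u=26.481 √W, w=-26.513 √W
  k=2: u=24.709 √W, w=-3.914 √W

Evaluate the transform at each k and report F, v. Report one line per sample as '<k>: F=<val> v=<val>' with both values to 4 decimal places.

k=0: u−w=-2.9140, u+w=-44.9420; √(b/2)=2.3130, √(2b)=4.6260; F=2.3130×(-2.914)=-6.7401, v=-44.9420/4.6260=-9.7151
k=1: u−w=52.9940, u+w=-0.0320; √(b/2)=2.3130, √(2b)=4.6260; F=2.3130×52.994=122.5755, v=-0.0320/4.6260=-0.0069
k=2: u−w=28.6230, u+w=20.7950; √(b/2)=2.3130, √(2b)=4.6260; F=2.3130×28.623=66.2052, v=20.7950/4.6260=4.4952

0: F=-6.7401 v=-9.7151
1: F=122.5755 v=-0.0069
2: F=66.2052 v=4.4952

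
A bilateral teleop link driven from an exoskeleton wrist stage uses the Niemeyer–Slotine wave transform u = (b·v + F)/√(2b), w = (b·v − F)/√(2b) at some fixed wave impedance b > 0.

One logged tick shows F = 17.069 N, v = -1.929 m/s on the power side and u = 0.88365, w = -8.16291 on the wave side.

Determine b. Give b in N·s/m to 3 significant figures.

b = 7.12 N·s/m

u + w = -7.2793;  u + w = √(2b)·v, so √(2b) = -7.2793/(-1.929) = 3.7736.
b = (√(2b))²/2 = 14.2400/2 = 7.1200.
(Check via u − w = 2F/√(2b): u − w = 9.0466, 2F/√(2b) = 9.0466.)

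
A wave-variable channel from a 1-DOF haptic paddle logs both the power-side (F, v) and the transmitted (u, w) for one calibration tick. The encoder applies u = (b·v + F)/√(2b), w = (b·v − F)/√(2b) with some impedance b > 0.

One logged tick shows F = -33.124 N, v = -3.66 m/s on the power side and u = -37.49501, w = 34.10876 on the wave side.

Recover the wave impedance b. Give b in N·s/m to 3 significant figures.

b = 0.428 N·s/m

u + w = -3.38625;  u + w = √(2b)·v, so √(2b) = -3.38625/(-3.66) = 0.92520.
b = (√(2b))²/2 = 0.85600/2 = 0.42800.
(Check via u − w = 2F/√(2b): u − w = -71.60377, 2F/√(2b) = -71.60360.)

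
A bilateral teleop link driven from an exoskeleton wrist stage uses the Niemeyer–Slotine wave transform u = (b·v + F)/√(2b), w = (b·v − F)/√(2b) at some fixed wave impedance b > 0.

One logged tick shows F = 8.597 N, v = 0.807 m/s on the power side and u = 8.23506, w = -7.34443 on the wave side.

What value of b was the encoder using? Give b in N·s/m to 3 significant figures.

u + w = 0.89063;  u + w = √(2b)·v, so √(2b) = 0.89063/0.807 = 1.10363.
b = (√(2b))²/2 = 1.21800/2 = 0.60900.
(Check via u − w = 2F/√(2b): u − w = 15.57949, 2F/√(2b) = 15.57949.)

b = 0.609 N·s/m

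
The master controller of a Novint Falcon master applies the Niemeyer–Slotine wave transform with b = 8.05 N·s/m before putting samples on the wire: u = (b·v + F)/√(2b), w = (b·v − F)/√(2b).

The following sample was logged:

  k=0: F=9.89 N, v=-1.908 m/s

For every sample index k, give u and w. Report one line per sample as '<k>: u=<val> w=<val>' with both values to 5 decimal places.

0: u=-1.36310 w=-6.29272

k=0: b·v=8.05×(-1.908)=-15.35940; √(2b)=4.01248; u=(-15.35940+9.89)/4.01248=-1.36310, w=(-15.35940−9.89)/4.01248=-6.29272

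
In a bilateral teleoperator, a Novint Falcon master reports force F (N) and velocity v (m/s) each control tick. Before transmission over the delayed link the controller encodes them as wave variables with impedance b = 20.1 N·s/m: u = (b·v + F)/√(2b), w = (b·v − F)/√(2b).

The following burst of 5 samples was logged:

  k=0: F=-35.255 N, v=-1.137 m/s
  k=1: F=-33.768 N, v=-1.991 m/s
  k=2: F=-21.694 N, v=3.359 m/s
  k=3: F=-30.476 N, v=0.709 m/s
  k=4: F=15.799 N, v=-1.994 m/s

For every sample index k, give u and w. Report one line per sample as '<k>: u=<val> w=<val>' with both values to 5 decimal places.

0: u=-9.16491 w=1.95593
1: u=-11.63771 w=-0.98592
2: u=7.22703 w=14.07019
3: u=-2.55902 w=7.05433
4: u=-3.82951 w=-8.81315

k=0: b·v=20.1×(-1.137)=-22.85370; √(2b)=6.34035; u=(-22.85370+(-35.255))/6.34035=-9.16491, w=(-22.85370−(-35.255))/6.34035=1.95593
k=1: b·v=20.1×(-1.991)=-40.01910; √(2b)=6.34035; u=(-40.01910+(-33.768))/6.34035=-11.63771, w=(-40.01910−(-33.768))/6.34035=-0.98592
k=2: b·v=20.1×3.359=67.51590; √(2b)=6.34035; u=(67.51590+(-21.694))/6.34035=7.22703, w=(67.51590−(-21.694))/6.34035=14.07019
k=3: b·v=20.1×0.709=14.25090; √(2b)=6.34035; u=(14.25090+(-30.476))/6.34035=-2.55902, w=(14.25090−(-30.476))/6.34035=7.05433
k=4: b·v=20.1×(-1.994)=-40.07940; √(2b)=6.34035; u=(-40.07940+15.799)/6.34035=-3.82951, w=(-40.07940−15.799)/6.34035=-8.81315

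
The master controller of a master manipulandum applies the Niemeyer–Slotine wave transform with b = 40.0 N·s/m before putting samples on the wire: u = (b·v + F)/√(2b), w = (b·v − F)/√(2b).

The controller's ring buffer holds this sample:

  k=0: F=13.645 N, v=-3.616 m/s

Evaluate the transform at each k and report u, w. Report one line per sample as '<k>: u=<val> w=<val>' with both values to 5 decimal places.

0: u=-14.64569 w=-17.69680

k=0: b·v=40.0×(-3.616)=-144.64000; √(2b)=8.94427; u=(-144.64000+13.645)/8.94427=-14.64569, w=(-144.64000−13.645)/8.94427=-17.69680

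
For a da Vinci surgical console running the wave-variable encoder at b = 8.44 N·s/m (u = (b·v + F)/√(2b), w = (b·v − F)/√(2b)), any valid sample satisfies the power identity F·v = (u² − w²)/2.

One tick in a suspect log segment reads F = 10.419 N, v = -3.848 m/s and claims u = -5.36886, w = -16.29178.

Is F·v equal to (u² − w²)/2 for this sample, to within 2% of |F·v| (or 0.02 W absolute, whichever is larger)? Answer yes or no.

no

F·v = 10.419×(-3.848) = -40.0923 W.
(u² − w²)/2 = (28.8247 − 265.4221)/2 = -118.2987 W.
|Δ| = 78.2064;  2% of max(1, |F·v|) = 0.8018.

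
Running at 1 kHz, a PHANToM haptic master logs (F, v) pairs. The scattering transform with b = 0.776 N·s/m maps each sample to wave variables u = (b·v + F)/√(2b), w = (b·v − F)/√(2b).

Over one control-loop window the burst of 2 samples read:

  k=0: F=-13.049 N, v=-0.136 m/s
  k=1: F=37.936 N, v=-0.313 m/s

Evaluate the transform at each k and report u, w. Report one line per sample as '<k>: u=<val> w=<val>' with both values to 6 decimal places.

0: u=-10.559167 w=10.389740
1: u=30.256322 w=-30.646255

k=0: b·v=0.776×(-0.136)=-0.105536; √(2b)=1.245793; u=(-0.105536+(-13.049))/1.245793=-10.559167, w=(-0.105536−(-13.049))/1.245793=10.389740
k=1: b·v=0.776×(-0.313)=-0.242888; √(2b)=1.245793; u=(-0.242888+37.936)/1.245793=30.256322, w=(-0.242888−37.936)/1.245793=-30.646255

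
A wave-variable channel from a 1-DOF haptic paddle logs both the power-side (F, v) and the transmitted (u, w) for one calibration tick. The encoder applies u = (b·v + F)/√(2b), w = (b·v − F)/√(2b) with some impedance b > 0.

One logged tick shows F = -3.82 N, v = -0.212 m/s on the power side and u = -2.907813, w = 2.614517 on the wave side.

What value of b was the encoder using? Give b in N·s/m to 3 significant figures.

u + w = -0.293296;  u + w = √(2b)·v, so √(2b) = -0.293296/(-0.212) = 1.383472.
b = (√(2b))²/2 = 1.913994/2 = 0.956997.
(Check via u − w = 2F/√(2b): u − w = -5.522330, 2F/√(2b) = -5.522339.)

b = 0.957 N·s/m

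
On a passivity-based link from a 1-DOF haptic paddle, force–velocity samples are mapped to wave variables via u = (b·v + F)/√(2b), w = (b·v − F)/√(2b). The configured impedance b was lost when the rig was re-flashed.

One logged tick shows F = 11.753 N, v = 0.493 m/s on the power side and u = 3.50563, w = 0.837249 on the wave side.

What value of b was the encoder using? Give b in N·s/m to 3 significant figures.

b = 38.8 N·s/m

u + w = 4.342879;  u + w = √(2b)·v, so √(2b) = 4.342879/0.493 = 8.809085.
b = (√(2b))²/2 = 77.599982/2 = 38.799991.
(Check via u − w = 2F/√(2b): u − w = 2.668381, 2F/√(2b) = 2.668382.)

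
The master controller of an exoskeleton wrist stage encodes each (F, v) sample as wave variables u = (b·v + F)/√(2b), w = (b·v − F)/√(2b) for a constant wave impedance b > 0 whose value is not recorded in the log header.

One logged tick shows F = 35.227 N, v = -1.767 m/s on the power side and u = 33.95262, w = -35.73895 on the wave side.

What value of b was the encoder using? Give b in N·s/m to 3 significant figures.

b = 0.511 N·s/m

u + w = -1.7863;  u + w = √(2b)·v, so √(2b) = -1.7863/(-1.767) = 1.0109.
b = (√(2b))²/2 = 1.0220/2 = 0.5110.
(Check via u − w = 2F/√(2b): u − w = 69.6916, 2F/√(2b) = 69.6916.)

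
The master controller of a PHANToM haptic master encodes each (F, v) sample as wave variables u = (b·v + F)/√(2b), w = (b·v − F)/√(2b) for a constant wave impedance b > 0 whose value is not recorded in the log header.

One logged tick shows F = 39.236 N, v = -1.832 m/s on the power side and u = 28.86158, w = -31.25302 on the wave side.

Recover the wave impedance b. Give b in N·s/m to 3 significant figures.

b = 0.852 N·s/m

u + w = -2.39144;  u + w = √(2b)·v, so √(2b) = -2.39144/(-1.832) = 1.30537.
b = (√(2b))²/2 = 1.70399/2 = 0.85200.
(Check via u − w = 2F/√(2b): u − w = 60.11460, 2F/√(2b) = 60.11470.)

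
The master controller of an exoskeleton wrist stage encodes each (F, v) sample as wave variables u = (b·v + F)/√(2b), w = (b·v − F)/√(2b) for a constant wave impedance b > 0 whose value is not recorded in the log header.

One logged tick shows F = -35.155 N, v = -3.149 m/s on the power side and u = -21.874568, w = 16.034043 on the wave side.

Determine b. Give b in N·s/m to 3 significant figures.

u + w = -5.840525;  u + w = √(2b)·v, so √(2b) = -5.840525/(-3.149) = 1.854724.
b = (√(2b))²/2 = 3.440000/2 = 1.720000.
(Check via u − w = 2F/√(2b): u − w = -37.908611, 2F/√(2b) = -37.908611.)

b = 1.72 N·s/m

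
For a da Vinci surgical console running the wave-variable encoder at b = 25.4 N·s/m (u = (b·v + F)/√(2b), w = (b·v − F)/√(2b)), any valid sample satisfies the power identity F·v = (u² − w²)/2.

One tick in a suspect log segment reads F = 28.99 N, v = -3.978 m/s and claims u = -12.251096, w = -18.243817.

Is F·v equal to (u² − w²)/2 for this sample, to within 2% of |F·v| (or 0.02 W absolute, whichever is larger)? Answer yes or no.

F·v = 28.99×(-3.978) = -115.322220 W.
(u² − w²)/2 = (150.089353 − 332.836859)/2 = -91.373753 W.
|Δ| = 23.948467;  2% of max(1, |F·v|) = 2.306444.

no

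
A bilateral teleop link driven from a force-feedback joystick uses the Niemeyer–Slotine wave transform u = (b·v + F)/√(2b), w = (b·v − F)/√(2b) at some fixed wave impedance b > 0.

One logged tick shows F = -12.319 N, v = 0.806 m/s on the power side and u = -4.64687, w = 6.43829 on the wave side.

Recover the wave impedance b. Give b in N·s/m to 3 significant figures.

b = 2.47 N·s/m

u + w = 1.79142;  u + w = √(2b)·v, so √(2b) = 1.79142/0.806 = 2.22261.
b = (√(2b))²/2 = 4.93998/2 = 2.46999.
(Check via u − w = 2F/√(2b): u − w = -11.08516, 2F/√(2b) = -11.08519.)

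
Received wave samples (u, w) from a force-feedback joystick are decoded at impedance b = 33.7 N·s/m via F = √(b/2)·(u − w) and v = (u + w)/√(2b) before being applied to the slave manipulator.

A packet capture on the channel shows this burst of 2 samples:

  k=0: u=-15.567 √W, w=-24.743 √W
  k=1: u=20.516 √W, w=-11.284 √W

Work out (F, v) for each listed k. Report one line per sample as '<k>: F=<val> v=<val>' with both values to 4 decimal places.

k=0: u−w=9.1760, u+w=-40.3100; √(b/2)=4.1049, √(2b)=8.2098; F=4.1049×9.176=37.6663, v=-40.3100/8.2098=-4.9100
k=1: u−w=31.8000, u+w=9.2320; √(b/2)=4.1049, √(2b)=8.2098; F=4.1049×31.8=130.5350, v=9.2320/8.2098=1.1245

0: F=37.6663 v=-4.9100
1: F=130.5350 v=1.1245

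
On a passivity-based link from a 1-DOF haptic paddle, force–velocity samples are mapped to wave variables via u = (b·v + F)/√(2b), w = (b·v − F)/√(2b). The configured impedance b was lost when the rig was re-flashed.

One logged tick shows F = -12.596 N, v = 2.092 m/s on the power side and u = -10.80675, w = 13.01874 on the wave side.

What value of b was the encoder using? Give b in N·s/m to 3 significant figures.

b = 0.559 N·s/m

u + w = 2.2120;  u + w = √(2b)·v, so √(2b) = 2.2120/2.092 = 1.0574.
b = (√(2b))²/2 = 1.1180/2 = 0.5590.
(Check via u − w = 2F/√(2b): u − w = -23.8255, 2F/√(2b) = -23.8255.)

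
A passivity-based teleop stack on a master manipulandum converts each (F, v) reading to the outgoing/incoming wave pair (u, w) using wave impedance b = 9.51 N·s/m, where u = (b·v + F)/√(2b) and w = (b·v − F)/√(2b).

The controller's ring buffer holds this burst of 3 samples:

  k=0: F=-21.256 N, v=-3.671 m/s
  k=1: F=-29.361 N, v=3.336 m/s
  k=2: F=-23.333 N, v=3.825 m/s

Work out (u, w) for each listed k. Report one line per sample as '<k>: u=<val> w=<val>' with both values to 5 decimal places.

0: u=-12.87887 w=-3.13107
1: u=0.54214 w=14.00680
2: u=2.99064 w=13.69092

k=0: b·v=9.51×(-3.671)=-34.91121; √(2b)=4.36119; u=(-34.91121+(-21.256))/4.36119=-12.87887, w=(-34.91121−(-21.256))/4.36119=-3.13107
k=1: b·v=9.51×3.336=31.72536; √(2b)=4.36119; u=(31.72536+(-29.361))/4.36119=0.54214, w=(31.72536−(-29.361))/4.36119=14.00680
k=2: b·v=9.51×3.825=36.37575; √(2b)=4.36119; u=(36.37575+(-23.333))/4.36119=2.99064, w=(36.37575−(-23.333))/4.36119=13.69092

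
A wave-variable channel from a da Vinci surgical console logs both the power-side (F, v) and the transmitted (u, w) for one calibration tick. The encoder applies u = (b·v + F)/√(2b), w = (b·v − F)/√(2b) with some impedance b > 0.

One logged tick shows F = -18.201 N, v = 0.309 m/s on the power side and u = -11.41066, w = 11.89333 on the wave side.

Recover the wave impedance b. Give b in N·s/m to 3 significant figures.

b = 1.22 N·s/m

u + w = 0.48267;  u + w = √(2b)·v, so √(2b) = 0.48267/0.309 = 1.56204.
b = (√(2b))²/2 = 2.43997/2 = 1.21998.
(Check via u − w = 2F/√(2b): u − w = -23.30399, 2F/√(2b) = -23.30416.)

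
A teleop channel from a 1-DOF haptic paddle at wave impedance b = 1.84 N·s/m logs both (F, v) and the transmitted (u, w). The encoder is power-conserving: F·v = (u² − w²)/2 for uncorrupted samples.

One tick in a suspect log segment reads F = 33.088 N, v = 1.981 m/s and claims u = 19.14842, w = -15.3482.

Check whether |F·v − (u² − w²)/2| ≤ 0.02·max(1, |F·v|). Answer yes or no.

yes

F·v = 33.088×1.981 = 65.54733 W.
(u² − w²)/2 = (366.66199 − 235.56724)/2 = 65.54737 W.
|Δ| = 0.00004;  2% of max(1, |F·v|) = 1.31095.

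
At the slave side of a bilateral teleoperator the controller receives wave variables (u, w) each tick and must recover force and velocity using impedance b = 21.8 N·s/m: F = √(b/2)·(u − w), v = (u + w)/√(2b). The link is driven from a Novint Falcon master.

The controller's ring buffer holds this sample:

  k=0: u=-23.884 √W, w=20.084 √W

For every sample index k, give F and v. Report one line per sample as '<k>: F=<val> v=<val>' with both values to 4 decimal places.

0: F=-145.1610 v=-0.5755

k=0: u−w=-43.9680, u+w=-3.8000; √(b/2)=3.3015, √(2b)=6.6030; F=3.3015×(-43.968)=-145.1610, v=-3.8000/6.6030=-0.5755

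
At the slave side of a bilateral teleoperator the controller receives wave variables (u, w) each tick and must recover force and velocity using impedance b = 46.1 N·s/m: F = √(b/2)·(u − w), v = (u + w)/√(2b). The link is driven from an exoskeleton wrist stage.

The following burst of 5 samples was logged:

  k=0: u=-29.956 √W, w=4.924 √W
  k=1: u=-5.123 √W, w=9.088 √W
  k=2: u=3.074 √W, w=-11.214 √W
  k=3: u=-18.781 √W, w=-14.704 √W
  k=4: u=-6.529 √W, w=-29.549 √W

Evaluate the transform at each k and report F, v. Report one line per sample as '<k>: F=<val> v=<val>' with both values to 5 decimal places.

0: F=-167.46033 v=-2.60693
1: F=-68.22760 v=0.41293
2: F=68.59728 v=-0.84773
3: F=-19.57385 v=-3.48726
4: F=110.51998 v=-3.75731

k=0: u−w=-34.88000, u+w=-25.03200; √(b/2)=4.80104, √(2b)=9.60208; F=4.80104×(-34.88)=-167.46033, v=-25.03200/9.60208=-2.60693
k=1: u−w=-14.21100, u+w=3.96500; √(b/2)=4.80104, √(2b)=9.60208; F=4.80104×(-14.211)=-68.22760, v=3.96500/9.60208=0.41293
k=2: u−w=14.28800, u+w=-8.14000; √(b/2)=4.80104, √(2b)=9.60208; F=4.80104×14.288=68.59728, v=-8.14000/9.60208=-0.84773
k=3: u−w=-4.07700, u+w=-33.48500; √(b/2)=4.80104, √(2b)=9.60208; F=4.80104×(-4.077)=-19.57385, v=-33.48500/9.60208=-3.48726
k=4: u−w=23.02000, u+w=-36.07800; √(b/2)=4.80104, √(2b)=9.60208; F=4.80104×23.02=110.51998, v=-36.07800/9.60208=-3.75731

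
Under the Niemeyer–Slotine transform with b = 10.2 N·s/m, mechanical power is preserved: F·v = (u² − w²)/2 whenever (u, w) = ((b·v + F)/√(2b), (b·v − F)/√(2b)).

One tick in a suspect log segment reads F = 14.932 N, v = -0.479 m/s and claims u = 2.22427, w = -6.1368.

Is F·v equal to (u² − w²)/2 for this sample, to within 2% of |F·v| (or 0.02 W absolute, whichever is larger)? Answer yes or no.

F·v = 14.932×(-0.479) = -7.15243 W.
(u² − w²)/2 = (4.94738 − 37.66031)/2 = -16.35647 W.
|Δ| = 9.20404;  2% of max(1, |F·v|) = 0.14305.

no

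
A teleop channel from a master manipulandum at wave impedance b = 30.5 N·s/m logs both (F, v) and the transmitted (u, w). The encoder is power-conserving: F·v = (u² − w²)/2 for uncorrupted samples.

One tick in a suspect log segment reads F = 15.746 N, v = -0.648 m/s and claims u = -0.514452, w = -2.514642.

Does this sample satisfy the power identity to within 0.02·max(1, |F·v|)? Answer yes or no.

no

F·v = 15.746×(-0.648) = -10.203408 W.
(u² − w²)/2 = (0.264661 − 6.323424)/2 = -3.029382 W.
|Δ| = 7.174026;  2% of max(1, |F·v|) = 0.204068.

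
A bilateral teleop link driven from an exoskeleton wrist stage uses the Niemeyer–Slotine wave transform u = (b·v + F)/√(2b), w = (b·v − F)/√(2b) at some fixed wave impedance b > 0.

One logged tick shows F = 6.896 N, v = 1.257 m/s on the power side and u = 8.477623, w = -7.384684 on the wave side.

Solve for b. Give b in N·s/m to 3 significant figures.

u + w = 1.092939;  u + w = √(2b)·v, so √(2b) = 1.092939/1.257 = 0.869482.
b = (√(2b))²/2 = 0.755999/2 = 0.378000.
(Check via u − w = 2F/√(2b): u − w = 15.862307, 2F/√(2b) = 15.862316.)

b = 0.378 N·s/m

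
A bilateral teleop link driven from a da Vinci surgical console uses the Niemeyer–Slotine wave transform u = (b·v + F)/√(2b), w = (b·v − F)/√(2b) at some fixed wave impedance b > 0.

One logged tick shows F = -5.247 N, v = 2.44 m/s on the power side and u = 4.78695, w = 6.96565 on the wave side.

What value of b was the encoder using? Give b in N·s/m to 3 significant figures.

b = 11.6 N·s/m

u + w = 11.75260;  u + w = √(2b)·v, so √(2b) = 11.75260/2.44 = 4.81664.
b = (√(2b))²/2 = 23.20001/2 = 11.60001.
(Check via u − w = 2F/√(2b): u − w = -2.17870, 2F/√(2b) = -2.17870.)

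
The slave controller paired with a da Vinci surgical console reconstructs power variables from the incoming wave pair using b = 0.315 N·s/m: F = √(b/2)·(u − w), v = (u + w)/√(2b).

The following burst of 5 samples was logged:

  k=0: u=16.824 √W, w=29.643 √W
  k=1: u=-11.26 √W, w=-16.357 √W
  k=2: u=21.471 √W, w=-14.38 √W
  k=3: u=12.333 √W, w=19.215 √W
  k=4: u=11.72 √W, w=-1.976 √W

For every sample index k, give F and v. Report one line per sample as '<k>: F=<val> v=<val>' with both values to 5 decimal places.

k=0: u−w=-12.81900, u+w=46.46700; √(b/2)=0.39686, √(2b)=0.79373; F=0.39686×(-12.819)=-5.08738, v=46.46700/0.79373=58.54292
k=1: u−w=5.09700, u+w=-27.61700; √(b/2)=0.39686, √(2b)=0.79373; F=0.39686×5.097=2.02281, v=-27.61700/0.79373=-34.79415
k=2: u−w=35.85100, u+w=7.09100; √(b/2)=0.39686, √(2b)=0.79373; F=0.39686×35.851=14.22792, v=7.09100/0.79373=8.93382
k=3: u−w=-6.88200, u+w=31.54800; √(b/2)=0.39686, √(2b)=0.79373; F=0.39686×(-6.882)=-2.73121, v=31.54800/0.79373=39.74674
k=4: u−w=13.69600, u+w=9.74400; √(b/2)=0.39686, √(2b)=0.79373; F=0.39686×13.696=5.43543, v=9.74400/0.79373=12.27629

0: F=-5.08738 v=58.54292
1: F=2.02281 v=-34.79415
2: F=14.22792 v=8.93382
3: F=-2.73121 v=39.74674
4: F=5.43543 v=12.27629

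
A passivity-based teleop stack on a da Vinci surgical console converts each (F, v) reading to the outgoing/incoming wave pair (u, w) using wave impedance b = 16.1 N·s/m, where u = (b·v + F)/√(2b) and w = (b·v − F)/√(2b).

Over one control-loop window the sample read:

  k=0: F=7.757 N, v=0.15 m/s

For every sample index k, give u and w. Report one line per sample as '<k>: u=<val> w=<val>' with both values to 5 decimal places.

k=0: b·v=16.1×0.15=2.41500; √(2b)=5.67450; u=(2.41500+7.757)/5.67450=1.79258, w=(2.41500−7.757)/5.67450=-0.94140

0: u=1.79258 w=-0.94140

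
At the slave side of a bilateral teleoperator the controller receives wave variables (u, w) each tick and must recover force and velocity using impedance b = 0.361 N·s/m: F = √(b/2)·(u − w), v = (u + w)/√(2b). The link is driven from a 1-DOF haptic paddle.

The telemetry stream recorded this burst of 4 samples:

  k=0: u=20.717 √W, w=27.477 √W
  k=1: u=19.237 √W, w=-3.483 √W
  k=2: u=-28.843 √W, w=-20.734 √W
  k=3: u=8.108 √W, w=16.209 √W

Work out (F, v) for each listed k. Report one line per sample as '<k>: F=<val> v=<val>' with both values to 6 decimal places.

0: F=-2.872006 v=56.718453
1: F=9.652658 v=18.540534
2: F=-3.445132 v=-58.346075
3: F=-3.441733 v=28.618139

k=0: u−w=-6.760000, u+w=48.194000; √(b/2)=0.424853, √(2b)=0.849706; F=0.424853×(-6.76)=-2.872006, v=48.194000/0.849706=56.718453
k=1: u−w=22.720000, u+w=15.754000; √(b/2)=0.424853, √(2b)=0.849706; F=0.424853×22.72=9.652658, v=15.754000/0.849706=18.540534
k=2: u−w=-8.109000, u+w=-49.577000; √(b/2)=0.424853, √(2b)=0.849706; F=0.424853×(-8.109)=-3.445132, v=-49.577000/0.849706=-58.346075
k=3: u−w=-8.101000, u+w=24.317000; √(b/2)=0.424853, √(2b)=0.849706; F=0.424853×(-8.101)=-3.441733, v=24.317000/0.849706=28.618139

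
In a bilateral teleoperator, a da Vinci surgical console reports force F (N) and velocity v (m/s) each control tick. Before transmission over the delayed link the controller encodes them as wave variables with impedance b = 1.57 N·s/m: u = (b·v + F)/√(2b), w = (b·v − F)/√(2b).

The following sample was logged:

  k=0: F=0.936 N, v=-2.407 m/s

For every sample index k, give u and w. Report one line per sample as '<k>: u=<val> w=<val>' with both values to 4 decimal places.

k=0: b·v=1.57×(-2.407)=-3.7790; √(2b)=1.7720; u=(-3.7790+0.936)/1.7720=-1.6044, w=(-3.7790−0.936)/1.7720=-2.6608

0: u=-1.6044 w=-2.6608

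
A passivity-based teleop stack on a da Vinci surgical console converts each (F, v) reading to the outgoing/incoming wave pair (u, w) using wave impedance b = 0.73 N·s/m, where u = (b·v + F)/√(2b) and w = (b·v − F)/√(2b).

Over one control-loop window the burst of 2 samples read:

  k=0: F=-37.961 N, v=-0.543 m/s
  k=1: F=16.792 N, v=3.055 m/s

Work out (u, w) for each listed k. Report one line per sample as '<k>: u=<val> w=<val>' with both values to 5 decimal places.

0: u=-31.74480 w=31.08869
1: u=15.74284 w=-12.05147

k=0: b·v=0.73×(-0.543)=-0.39639; √(2b)=1.20830; u=(-0.39639+(-37.961))/1.20830=-31.74480, w=(-0.39639−(-37.961))/1.20830=31.08869
k=1: b·v=0.73×3.055=2.23015; √(2b)=1.20830; u=(2.23015+16.792)/1.20830=15.74284, w=(2.23015−16.792)/1.20830=-12.05147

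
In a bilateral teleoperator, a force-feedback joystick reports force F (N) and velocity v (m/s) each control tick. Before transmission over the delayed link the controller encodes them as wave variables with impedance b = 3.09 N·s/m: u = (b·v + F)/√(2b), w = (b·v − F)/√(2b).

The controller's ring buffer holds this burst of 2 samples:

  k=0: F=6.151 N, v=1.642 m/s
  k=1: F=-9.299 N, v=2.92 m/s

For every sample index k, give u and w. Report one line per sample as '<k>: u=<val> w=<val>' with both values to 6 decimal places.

k=0: b·v=3.09×1.642=5.073780; √(2b)=2.485961; u=(5.073780+6.151)/2.485961=4.515269, w=(5.073780−6.151)/2.485961=-0.433321
k=1: b·v=3.09×2.92=9.022800; √(2b)=2.485961; u=(9.022800+(-9.299))/2.485961=-0.111104, w=(9.022800−(-9.299))/2.485961=7.370109

0: u=4.515269 w=-0.433321
1: u=-0.111104 w=7.370109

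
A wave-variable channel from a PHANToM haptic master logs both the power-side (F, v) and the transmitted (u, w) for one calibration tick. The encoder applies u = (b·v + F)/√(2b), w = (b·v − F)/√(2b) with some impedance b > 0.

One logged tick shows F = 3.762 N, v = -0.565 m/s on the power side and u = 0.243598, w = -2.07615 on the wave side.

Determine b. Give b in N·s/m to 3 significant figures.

u + w = -1.832552;  u + w = √(2b)·v, so √(2b) = -1.832552/(-0.565) = 3.243455.
b = (√(2b))²/2 = 10.519999/2 = 5.260000.
(Check via u − w = 2F/√(2b): u − w = 2.319748, 2F/√(2b) = 2.319749.)

b = 5.26 N·s/m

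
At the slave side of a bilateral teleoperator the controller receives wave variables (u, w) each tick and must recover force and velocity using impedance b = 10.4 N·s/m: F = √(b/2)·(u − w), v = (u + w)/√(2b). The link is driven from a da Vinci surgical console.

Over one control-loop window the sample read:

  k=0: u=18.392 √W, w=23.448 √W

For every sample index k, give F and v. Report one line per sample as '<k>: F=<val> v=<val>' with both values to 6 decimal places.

k=0: u−w=-5.056000, u+w=41.840000; √(b/2)=2.280351, √(2b)=4.560702; F=2.280351×(-5.056)=-11.529454, v=41.840000/4.560702=9.174027

0: F=-11.529454 v=9.174027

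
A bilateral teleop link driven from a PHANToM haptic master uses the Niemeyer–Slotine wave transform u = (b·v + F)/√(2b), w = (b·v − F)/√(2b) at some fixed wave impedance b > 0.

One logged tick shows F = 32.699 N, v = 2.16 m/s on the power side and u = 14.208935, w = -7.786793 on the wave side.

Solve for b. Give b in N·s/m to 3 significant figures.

u + w = 6.422142;  u + w = √(2b)·v, so √(2b) = 6.422142/2.16 = 2.973214.
b = (√(2b))²/2 = 8.840001/2 = 4.420000.
(Check via u − w = 2F/√(2b): u − w = 21.995728, 2F/√(2b) = 21.995727.)

b = 4.42 N·s/m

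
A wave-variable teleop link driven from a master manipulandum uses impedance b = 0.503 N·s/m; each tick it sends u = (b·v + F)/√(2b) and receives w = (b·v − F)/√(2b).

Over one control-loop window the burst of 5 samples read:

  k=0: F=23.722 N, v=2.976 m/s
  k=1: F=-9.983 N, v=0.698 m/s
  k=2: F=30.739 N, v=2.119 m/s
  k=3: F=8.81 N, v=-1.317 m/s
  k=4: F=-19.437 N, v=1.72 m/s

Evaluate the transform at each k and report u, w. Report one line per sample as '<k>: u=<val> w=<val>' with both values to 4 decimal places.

0: u=25.1436 w=-22.1587
1: u=-9.6031 w=10.3032
2: u=31.7099 w=-29.5845
3: u=8.1232 w=-9.4442
4: u=-18.5164 w=20.2415

k=0: b·v=0.503×2.976=1.4969; √(2b)=1.0030; u=(1.4969+23.722)/1.0030=25.1436, w=(1.4969−23.722)/1.0030=-22.1587
k=1: b·v=0.503×0.698=0.3511; √(2b)=1.0030; u=(0.3511+(-9.983))/1.0030=-9.6031, w=(0.3511−(-9.983))/1.0030=10.3032
k=2: b·v=0.503×2.119=1.0659; √(2b)=1.0030; u=(1.0659+30.739)/1.0030=31.7099, w=(1.0659−30.739)/1.0030=-29.5845
k=3: b·v=0.503×(-1.317)=-0.6625; √(2b)=1.0030; u=(-0.6625+8.81)/1.0030=8.1232, w=(-0.6625−8.81)/1.0030=-9.4442
k=4: b·v=0.503×1.72=0.8652; √(2b)=1.0030; u=(0.8652+(-19.437))/1.0030=-18.5164, w=(0.8652−(-19.437))/1.0030=20.2415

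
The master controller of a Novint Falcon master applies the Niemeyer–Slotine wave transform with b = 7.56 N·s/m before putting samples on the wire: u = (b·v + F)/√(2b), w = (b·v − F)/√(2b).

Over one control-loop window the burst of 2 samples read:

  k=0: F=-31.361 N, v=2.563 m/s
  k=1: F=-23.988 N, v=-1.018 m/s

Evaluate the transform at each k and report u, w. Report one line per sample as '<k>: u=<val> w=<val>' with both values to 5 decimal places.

k=0: b·v=7.56×2.563=19.37628; √(2b)=3.88844; u=(19.37628+(-31.361))/3.88844=-3.08214, w=(19.37628−(-31.361))/3.88844=13.04822
k=1: b·v=7.56×(-1.018)=-7.69608; √(2b)=3.88844; u=(-7.69608+(-23.988))/3.88844=-8.14827, w=(-7.69608−(-23.988))/3.88844=4.18983

0: u=-3.08214 w=13.04822
1: u=-8.14827 w=4.18983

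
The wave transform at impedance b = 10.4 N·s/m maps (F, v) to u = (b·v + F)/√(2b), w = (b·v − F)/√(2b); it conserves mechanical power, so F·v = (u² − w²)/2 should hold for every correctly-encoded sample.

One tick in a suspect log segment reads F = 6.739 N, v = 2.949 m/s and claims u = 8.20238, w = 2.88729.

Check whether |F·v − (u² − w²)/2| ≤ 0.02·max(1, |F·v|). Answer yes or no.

no

F·v = 6.739×2.949 = 19.87331 W.
(u² − w²)/2 = (67.27904 − 8.33644)/2 = 29.47130 W.
|Δ| = 9.59799;  2% of max(1, |F·v|) = 0.39747.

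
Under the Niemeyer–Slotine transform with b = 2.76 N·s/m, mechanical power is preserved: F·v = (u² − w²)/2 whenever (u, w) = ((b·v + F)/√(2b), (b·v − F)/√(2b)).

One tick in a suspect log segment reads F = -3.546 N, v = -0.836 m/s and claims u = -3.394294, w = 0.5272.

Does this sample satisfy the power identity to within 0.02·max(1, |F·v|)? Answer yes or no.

F·v = (-3.546)×(-0.836) = 2.964456 W.
(u² − w²)/2 = (11.521232 − 0.277940)/2 = 5.621646 W.
|Δ| = 2.657190;  2% of max(1, |F·v|) = 0.059289.

no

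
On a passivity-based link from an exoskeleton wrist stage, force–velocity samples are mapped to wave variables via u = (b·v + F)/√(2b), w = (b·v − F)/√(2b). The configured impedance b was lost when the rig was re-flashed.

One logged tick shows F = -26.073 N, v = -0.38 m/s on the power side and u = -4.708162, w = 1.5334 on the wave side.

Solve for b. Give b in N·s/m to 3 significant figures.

b = 34.9 N·s/m

u + w = -3.174762;  u + w = √(2b)·v, so √(2b) = -3.174762/(-0.38) = 8.354637.
b = (√(2b))²/2 = 69.799957/2 = 34.899978.
(Check via u − w = 2F/√(2b): u − w = -6.241562, 2F/√(2b) = -6.241564.)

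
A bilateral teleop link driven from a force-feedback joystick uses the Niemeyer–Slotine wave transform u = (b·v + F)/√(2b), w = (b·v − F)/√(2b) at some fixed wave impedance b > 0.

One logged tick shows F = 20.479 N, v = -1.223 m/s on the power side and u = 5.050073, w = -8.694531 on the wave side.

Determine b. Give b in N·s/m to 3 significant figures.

u + w = -3.644458;  u + w = √(2b)·v, so √(2b) = -3.644458/(-1.223) = 2.979933.
b = (√(2b))²/2 = 8.880000/2 = 4.440000.
(Check via u − w = 2F/√(2b): u − w = 13.744604, 2F/√(2b) = 13.744605.)

b = 4.44 N·s/m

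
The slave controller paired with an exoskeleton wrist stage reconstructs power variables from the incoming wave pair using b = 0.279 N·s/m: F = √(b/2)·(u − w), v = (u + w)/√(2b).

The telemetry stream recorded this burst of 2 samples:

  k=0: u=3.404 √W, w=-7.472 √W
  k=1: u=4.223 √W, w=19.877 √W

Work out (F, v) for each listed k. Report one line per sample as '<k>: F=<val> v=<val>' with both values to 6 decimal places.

0: F=4.062153 v=-5.445827
1: F=-5.846722 v=32.262643

k=0: u−w=10.876000, u+w=-4.068000; √(b/2)=0.373497, √(2b)=0.746994; F=0.373497×10.876=4.062153, v=-4.068000/0.746994=-5.445827
k=1: u−w=-15.654000, u+w=24.100000; √(b/2)=0.373497, √(2b)=0.746994; F=0.373497×(-15.654)=-5.846722, v=24.100000/0.746994=32.262643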